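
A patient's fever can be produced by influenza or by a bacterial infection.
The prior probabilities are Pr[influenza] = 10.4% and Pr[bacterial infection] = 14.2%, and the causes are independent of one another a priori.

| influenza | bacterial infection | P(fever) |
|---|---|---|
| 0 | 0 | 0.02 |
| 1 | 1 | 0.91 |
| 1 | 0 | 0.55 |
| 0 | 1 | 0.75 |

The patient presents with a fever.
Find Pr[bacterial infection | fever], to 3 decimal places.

Pr[bacterial infection | fever] ≈ 0.628

Numerator (weight on configurations with bacterial infection): 0.095424 + 0.013439 = 0.108863
Normalizer over all consistent configurations: 0.02*0.896*0.858 + 0.75*0.896*0.142 + 0.55*0.104*0.858 + 0.91*0.104*0.142 = 0.173316
P(bacterial infection | fever) = 0.108863/0.173316 ≈ 0.628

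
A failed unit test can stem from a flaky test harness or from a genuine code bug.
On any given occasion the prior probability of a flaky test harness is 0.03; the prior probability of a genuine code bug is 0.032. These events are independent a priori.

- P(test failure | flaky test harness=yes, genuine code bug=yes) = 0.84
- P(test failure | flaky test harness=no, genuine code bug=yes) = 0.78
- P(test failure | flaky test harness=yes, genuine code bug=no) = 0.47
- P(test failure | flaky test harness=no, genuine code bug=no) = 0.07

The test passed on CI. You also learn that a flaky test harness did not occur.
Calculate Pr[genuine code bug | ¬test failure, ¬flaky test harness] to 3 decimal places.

Pr[genuine code bug | ¬test failure, ¬flaky test harness] ≈ 0.008

Numerator (weight on configurations with genuine code bug): 0.22*0.032 = 0.007040
Denominator P(¬test failure | ¬flaky test harness): 0.93*0.968 + 0.22*0.032 = 0.907280
P(genuine code bug | ¬test failure, ¬flaky test harness) = 0.007040/0.907280 ≈ 0.008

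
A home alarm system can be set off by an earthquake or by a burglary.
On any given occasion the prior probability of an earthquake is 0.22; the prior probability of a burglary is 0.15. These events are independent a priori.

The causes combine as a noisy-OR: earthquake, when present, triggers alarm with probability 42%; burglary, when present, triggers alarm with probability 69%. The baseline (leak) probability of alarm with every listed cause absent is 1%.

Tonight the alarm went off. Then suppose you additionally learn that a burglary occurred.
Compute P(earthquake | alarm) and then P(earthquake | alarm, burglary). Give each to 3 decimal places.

P(earthquake | alarm) ≈ 0.549; P(earthquake | alarm, burglary) ≈ 0.251

Under noisy-OR, P(alarm | causes) = 1 − (1−0.01)·∏(1−qᵢ) over the active causes.
By total probability over the 4 (earthquake, burglary) configurations:
  P(alarm) = 0.01*0.78*0.85 + 0.6931*0.78*0.15 + 0.4258*0.22*0.85 + 0.821998*0.22*0.15
        = 0.006630 + 0.081093 + 0.079625 + 0.027126 = 0.194474
Keeping only the earthquake-present terms gives 0.106751, so
  P(earthquake | alarm) = 0.106751 / 0.194474 ≈ 0.549

Now also conditioning on burglary=true:
P(alarm | burglary) = 0.6931*0.78 + 0.821998*0.22 = 0.540618 + 0.180840 = 0.721458
The earthquake-present share is 0.821998*0.22 = 0.180840.
Hence the posterior is 0.180840/0.721458 ≈ 0.251.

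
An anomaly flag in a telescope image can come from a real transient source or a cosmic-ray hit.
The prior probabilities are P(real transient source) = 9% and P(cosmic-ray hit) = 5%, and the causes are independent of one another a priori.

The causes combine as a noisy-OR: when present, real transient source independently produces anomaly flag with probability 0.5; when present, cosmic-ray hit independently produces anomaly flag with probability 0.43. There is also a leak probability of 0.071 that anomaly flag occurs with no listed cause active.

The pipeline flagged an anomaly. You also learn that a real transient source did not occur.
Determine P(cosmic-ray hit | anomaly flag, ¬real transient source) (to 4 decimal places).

Under noisy-OR, P(anomaly flag | causes) = 1 − (1−0.071)·∏(1−qᵢ) over the active causes.
Weight on cosmic-ray hit=true, given the evidence: 0.47047*0.05 = 0.023524
The normalizing constant is 0.071*0.95 + 0.47047*0.05 = 0.090974
Posterior = 0.023524 / 0.090974 ≈ 0.2586

P(cosmic-ray hit | anomaly flag, ¬real transient source) ≈ 0.2586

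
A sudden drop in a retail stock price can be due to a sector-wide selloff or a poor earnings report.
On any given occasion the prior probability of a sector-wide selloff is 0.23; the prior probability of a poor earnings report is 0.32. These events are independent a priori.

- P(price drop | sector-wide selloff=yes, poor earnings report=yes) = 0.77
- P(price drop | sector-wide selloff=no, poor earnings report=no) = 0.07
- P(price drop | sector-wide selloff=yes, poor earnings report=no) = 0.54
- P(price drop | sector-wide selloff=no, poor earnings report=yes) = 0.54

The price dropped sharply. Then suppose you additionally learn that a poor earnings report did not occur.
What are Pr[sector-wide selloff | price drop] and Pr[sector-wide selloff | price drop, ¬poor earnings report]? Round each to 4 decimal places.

Pr[sector-wide selloff | price drop] ≈ 0.4540; Pr[sector-wide selloff | price drop, ¬poor earnings report] ≈ 0.6974

Enumerate the 4 (sector-wide selloff, poor earnings report) configurations and weight by the priors:
  P(price drop) = 0.07×0.77×0.68 + 0.54×0.77×0.32 + 0.54×0.23×0.68 + 0.77×0.23×0.32
        = 0.036652 + 0.133056 + 0.084456 + 0.056672 = 0.310836
Keeping only the sector-wide selloff-present terms gives 0.141128, so
  P(sector-wide selloff | price drop) = 0.141128 / 0.310836 ≈ 0.4540

With the extra evidence:
Sum P(price drop|·) weighted by the priors over both values of sector-wide selloff:
  P(price drop | ¬poor earnings report) = 0.07×0.77 + 0.54×0.23
        = 0.053900 + 0.124200 = 0.178100
Configurations with sector-wide selloff contribute 0.124200, so
  P(sector-wide selloff | price drop, ¬poor earnings report) = 0.124200 / 0.178100 ≈ 0.6974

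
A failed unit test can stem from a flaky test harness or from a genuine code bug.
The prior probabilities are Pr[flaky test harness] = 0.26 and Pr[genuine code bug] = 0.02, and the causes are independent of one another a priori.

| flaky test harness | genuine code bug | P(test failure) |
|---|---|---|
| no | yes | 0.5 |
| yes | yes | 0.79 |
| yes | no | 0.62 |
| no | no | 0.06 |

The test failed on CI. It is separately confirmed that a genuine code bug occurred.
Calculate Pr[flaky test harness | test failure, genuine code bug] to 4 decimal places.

Weight on flaky test harness=true, given the evidence: 0.79·0.26 = 0.205400
Normalizer over all consistent configurations: 0.5·0.74 + 0.79·0.26 = 0.575400
Posterior = 0.205400 / 0.575400 ≈ 0.3570

Pr[flaky test harness | test failure, genuine code bug] ≈ 0.3570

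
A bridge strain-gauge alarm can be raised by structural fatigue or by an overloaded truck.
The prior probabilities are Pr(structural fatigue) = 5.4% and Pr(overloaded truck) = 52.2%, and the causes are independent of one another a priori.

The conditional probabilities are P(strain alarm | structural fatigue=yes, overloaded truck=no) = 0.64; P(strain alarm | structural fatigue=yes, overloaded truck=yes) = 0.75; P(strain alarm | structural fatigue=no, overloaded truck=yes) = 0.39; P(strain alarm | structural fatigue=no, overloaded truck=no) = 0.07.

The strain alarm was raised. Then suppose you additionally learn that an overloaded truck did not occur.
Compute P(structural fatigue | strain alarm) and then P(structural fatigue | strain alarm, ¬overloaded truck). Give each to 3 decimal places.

Sum P(strain alarm|·) weighted by the priors over the 4 (structural fatigue, overloaded truck) configurations:
  P(strain alarm) = 0.07·0.946·0.478 + 0.39·0.946·0.522 + 0.64·0.054·0.478 + 0.75·0.054·0.522
        = 0.031653 + 0.192587 + 0.016520 + 0.021141 = 0.261901
The terms with structural fatigue present sum to 0.037661, so
  P(structural fatigue | strain alarm) = 0.037661 / 0.261901 ≈ 0.144

Now also conditioning on overloaded truck≠true:
P(strain alarm | ¬overloaded truck) = 0.07*0.946 + 0.64*0.054 = 0.066220 + 0.034560 = 0.100780
Restricting to configurations with structural fatigue present: 0.64*0.054 = 0.034560.
Hence the posterior is 0.034560/0.100780 ≈ 0.343.
Ruling out overloaded truck raises the posterior on structural fatigue — the flip side of explaining away.

P(structural fatigue | strain alarm) ≈ 0.144; P(structural fatigue | strain alarm, ¬overloaded truck) ≈ 0.343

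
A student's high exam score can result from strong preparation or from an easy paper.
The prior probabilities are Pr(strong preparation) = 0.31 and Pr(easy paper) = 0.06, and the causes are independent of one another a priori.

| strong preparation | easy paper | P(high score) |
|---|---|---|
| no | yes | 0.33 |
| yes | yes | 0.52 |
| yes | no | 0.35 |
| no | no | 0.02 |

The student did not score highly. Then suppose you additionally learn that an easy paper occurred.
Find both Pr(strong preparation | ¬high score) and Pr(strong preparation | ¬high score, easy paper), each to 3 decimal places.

Sum P(¬high score|·) weighted by the priors over the 4 (strong preparation, easy paper) configurations:
  P(¬high score) = 0.98·0.69·0.94 + 0.67·0.69·0.06 + 0.65·0.31·0.94 + 0.48·0.31·0.06
        = 0.635628 + 0.027738 + 0.189410 + 0.008928 = 0.861704
Configurations with strong preparation contribute 0.198338, so
  P(strong preparation | ¬high score) = 0.198338 / 0.861704 ≈ 0.230

With the extra evidence:
Weight on strong preparation=true, given the evidence: 0.48×0.31 = 0.148800
Normalizer over all consistent configurations: 0.67×0.69 + 0.48×0.31 = 0.611100
Posterior = 0.148800 / 0.611100 ≈ 0.243

Pr(strong preparation | ¬high score) ≈ 0.230; Pr(strong preparation | ¬high score, easy paper) ≈ 0.243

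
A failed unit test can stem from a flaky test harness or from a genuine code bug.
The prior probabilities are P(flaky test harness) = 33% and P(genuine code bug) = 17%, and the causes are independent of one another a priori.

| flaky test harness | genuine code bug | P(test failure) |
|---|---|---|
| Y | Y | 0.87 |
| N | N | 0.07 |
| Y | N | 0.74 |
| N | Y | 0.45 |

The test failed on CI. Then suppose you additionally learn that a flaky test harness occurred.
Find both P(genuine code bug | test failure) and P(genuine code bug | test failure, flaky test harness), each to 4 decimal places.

P(genuine code bug | test failure) ≈ 0.2929; P(genuine code bug | test failure, flaky test harness) ≈ 0.1941

P(test failure) = 0.07×0.67×0.83 + 0.45×0.67×0.17 + 0.74×0.33×0.83 + 0.87×0.33×0.17 = 0.038927 + 0.051255 + 0.202686 + 0.048807 = 0.341675
Of this, 0.100062 comes from 0.051255 + 0.048807 (the genuine code bug=true cases).
So P(genuine code bug | test failure) = 0.100062/0.341675 ≈ 0.2929.

Now also conditioning on flaky test harness=true:
Weight on genuine code bug=true, given the evidence: 0.87×0.17 = 0.147900
The normalizing constant is 0.74×0.83 + 0.87×0.17 = 0.762100
P(genuine code bug | test failure, flaky test harness) = 0.147900/0.762100 ≈ 0.1941
— flaky test harness explains away the evidence for genuine code bug.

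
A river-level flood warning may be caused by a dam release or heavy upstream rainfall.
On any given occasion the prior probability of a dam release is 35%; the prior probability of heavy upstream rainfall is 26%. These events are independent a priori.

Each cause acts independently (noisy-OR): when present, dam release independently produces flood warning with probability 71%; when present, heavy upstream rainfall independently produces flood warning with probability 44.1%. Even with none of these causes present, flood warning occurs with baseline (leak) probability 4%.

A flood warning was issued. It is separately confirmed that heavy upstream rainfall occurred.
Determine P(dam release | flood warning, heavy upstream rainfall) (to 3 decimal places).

Under noisy-OR, P(flood warning | causes) = 1 − (1−0.04)·∏(1−qᵢ) over the active causes.
Sum P(flood warning|·) weighted by the priors over both values of dam release:
  P(flood warning | heavy upstream rainfall) = 0.46336·0.65 + 0.844374·0.35
        = 0.301184 + 0.295531 = 0.596715
The terms with dam release present sum to 0.295531, so
  P(dam release | flood warning, heavy upstream rainfall) = 0.295531 / 0.596715 ≈ 0.495

P(dam release | flood warning, heavy upstream rainfall) ≈ 0.495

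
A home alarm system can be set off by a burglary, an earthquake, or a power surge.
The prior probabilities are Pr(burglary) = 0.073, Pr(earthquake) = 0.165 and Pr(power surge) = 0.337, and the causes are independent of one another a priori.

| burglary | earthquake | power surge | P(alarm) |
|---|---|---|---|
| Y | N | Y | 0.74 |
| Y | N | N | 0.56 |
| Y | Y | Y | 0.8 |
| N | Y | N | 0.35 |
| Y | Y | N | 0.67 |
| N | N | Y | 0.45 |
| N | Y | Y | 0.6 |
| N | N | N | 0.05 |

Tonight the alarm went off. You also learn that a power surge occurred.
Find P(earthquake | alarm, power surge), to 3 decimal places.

P(earthquake | alarm, power surge) ≈ 0.205

Numerator (weight on configurations with earthquake): 0.091773 + 0.009636 = 0.101409
Normalizer over all consistent configurations: 0.45*0.927*0.835 + 0.6*0.927*0.165 + 0.74*0.073*0.835 + 0.8*0.073*0.165 = 0.494836
Posterior = 0.101409 / 0.494836 ≈ 0.205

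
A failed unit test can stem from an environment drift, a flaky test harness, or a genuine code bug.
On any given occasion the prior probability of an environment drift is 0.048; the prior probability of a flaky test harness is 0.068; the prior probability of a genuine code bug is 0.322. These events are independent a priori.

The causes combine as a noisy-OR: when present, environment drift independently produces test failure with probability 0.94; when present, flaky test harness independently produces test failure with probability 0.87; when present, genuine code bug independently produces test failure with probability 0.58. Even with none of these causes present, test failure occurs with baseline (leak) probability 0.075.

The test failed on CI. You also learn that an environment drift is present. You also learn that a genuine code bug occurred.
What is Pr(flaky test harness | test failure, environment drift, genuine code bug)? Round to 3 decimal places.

Under noisy-OR, P(test failure | causes) = 1 − (1−0.075)·∏(1−qᵢ) over the active causes.
P(test failure | environment drift, genuine code bug) = 0.97669*0.932 + 0.99697*0.068 = 0.910275 + 0.067794 = 0.978069
Restricting to configurations with flaky test harness present: 0.99697*0.068 = 0.067794.
P(flaky test harness | test failure, environment drift, genuine code bug) = 0.067794 / 0.978069 ≈ 0.069

Pr(flaky test harness | test failure, environment drift, genuine code bug) ≈ 0.069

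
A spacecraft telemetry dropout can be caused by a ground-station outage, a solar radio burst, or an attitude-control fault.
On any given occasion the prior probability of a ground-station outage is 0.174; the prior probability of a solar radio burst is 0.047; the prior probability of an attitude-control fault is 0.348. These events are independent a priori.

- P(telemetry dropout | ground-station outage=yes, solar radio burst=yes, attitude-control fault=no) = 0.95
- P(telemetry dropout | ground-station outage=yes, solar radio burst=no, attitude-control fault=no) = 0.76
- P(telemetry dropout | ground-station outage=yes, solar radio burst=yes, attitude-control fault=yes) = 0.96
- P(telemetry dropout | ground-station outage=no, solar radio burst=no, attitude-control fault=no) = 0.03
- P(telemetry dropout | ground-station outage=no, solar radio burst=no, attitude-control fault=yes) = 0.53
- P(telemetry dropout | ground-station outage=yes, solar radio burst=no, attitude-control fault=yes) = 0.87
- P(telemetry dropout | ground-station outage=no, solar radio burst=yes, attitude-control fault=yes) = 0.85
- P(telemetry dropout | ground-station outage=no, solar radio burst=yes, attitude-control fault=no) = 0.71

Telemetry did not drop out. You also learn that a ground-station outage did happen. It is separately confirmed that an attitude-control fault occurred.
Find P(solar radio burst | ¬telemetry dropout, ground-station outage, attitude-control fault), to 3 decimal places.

P(¬telemetry dropout | ground-station outage, attitude-control fault) = 0.13×0.953 + 0.04×0.047 = 0.123890 + 0.001880 = 0.125770
Restricting to configurations with solar radio burst present: 0.04×0.047 = 0.001880.
So P(solar radio burst | ¬telemetry dropout, ground-station outage, attitude-control fault) = 0.001880/0.125770 ≈ 0.015.

P(solar radio burst | ¬telemetry dropout, ground-station outage, attitude-control fault) ≈ 0.015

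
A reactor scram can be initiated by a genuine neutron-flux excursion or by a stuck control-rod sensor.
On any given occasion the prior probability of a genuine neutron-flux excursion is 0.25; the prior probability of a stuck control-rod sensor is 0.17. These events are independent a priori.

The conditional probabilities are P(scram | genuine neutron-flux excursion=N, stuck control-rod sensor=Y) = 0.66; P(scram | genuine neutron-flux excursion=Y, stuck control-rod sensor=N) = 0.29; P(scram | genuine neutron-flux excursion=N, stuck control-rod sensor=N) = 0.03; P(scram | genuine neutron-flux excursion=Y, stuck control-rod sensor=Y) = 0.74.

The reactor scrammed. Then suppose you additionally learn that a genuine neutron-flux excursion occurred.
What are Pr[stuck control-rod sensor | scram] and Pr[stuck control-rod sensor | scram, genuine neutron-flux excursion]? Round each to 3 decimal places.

For the numerator, keep only stuck control-rod sensor=true terms: 0.084150 + 0.031450 = 0.115600
Normalizer over all consistent configurations: 0.03×0.75×0.83 + 0.66×0.75×0.17 + 0.29×0.25×0.83 + 0.74×0.25×0.17 = 0.194450
P(stuck control-rod sensor | scram) = 0.115600/0.194450 ≈ 0.594

With the extra evidence:
Enumerate both values of stuck control-rod sensor and weight by the priors:
  P(scram | genuine neutron-flux excursion) = 0.29·0.83 + 0.74·0.17
        = 0.240700 + 0.125800 = 0.366500
Keeping only the stuck control-rod sensor-present terms gives 0.125800, so
  P(stuck control-rod sensor | scram, genuine neutron-flux excursion) = 0.125800 / 0.366500 ≈ 0.343

Pr[stuck control-rod sensor | scram] ≈ 0.594; Pr[stuck control-rod sensor | scram, genuine neutron-flux excursion] ≈ 0.343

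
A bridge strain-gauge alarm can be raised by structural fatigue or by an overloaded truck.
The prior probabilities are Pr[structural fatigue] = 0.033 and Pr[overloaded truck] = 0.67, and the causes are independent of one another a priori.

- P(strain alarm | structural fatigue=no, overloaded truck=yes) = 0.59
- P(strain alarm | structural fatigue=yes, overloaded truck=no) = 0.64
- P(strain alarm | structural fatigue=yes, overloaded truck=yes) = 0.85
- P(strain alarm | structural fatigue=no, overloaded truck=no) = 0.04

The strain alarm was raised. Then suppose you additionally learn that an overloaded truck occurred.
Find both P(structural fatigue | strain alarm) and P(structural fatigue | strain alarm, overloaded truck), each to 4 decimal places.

P(structural fatigue | strain alarm) ≈ 0.0612; P(structural fatigue | strain alarm, overloaded truck) ≈ 0.0469

Sum P(strain alarm|·) weighted by the priors over the 4 (structural fatigue, overloaded truck) configurations:
  P(strain alarm) = 0.04*0.967*0.33 + 0.59*0.967*0.67 + 0.64*0.033*0.33 + 0.85*0.033*0.67
        = 0.012764 + 0.382255 + 0.006970 + 0.018794 = 0.420783
The terms with structural fatigue present sum to 0.025764, so
  P(structural fatigue | strain alarm) = 0.025764 / 0.420783 ≈ 0.0612

Now also conditioning on overloaded truck=true:
By total probability over both values of structural fatigue:
  P(strain alarm | overloaded truck) = 0.59×0.967 + 0.85×0.033
        = 0.570530 + 0.028050 = 0.598580
Configurations with structural fatigue contribute 0.028050, so
  P(structural fatigue | strain alarm, overloaded truck) = 0.028050 / 0.598580 ≈ 0.0469
The drop from 0.0612 to 0.0469 is the explaining-away (discounting) effect.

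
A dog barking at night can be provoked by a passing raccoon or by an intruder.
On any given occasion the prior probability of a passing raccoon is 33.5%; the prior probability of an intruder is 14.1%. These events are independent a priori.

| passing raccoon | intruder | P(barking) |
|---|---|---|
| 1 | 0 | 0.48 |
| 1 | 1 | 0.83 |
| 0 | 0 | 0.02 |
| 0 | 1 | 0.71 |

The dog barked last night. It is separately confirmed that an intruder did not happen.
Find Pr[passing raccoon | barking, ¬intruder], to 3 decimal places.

For the numerator, keep only passing raccoon=true terms: 0.48*0.335 = 0.160800
Denominator P(barking | ¬intruder): 0.02*0.665 + 0.48*0.335 = 0.174100
Posterior = 0.160800 / 0.174100 ≈ 0.924

Pr[passing raccoon | barking, ¬intruder] ≈ 0.924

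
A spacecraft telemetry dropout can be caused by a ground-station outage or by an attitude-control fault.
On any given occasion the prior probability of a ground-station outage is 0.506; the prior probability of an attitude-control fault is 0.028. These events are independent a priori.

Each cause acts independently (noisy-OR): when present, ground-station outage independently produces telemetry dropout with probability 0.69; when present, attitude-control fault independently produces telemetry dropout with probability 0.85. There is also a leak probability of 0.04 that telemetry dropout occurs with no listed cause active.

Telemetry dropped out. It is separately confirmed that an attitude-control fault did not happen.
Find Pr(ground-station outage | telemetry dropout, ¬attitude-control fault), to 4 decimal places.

Under noisy-OR, P(telemetry dropout | causes) = 1 − (1−0.04)·∏(1−qᵢ) over the active causes.
P(telemetry dropout | ¬attitude-control fault) = 0.04×0.494 + 0.7024×0.506 = 0.019760 + 0.355414 = 0.375174
Of this, 0.355414 comes from 0.7024×0.506 (the ground-station outage=true cases).
P(ground-station outage | telemetry dropout, ¬attitude-control fault) = 0.355414 / 0.375174 ≈ 0.9473

Pr(ground-station outage | telemetry dropout, ¬attitude-control fault) ≈ 0.9473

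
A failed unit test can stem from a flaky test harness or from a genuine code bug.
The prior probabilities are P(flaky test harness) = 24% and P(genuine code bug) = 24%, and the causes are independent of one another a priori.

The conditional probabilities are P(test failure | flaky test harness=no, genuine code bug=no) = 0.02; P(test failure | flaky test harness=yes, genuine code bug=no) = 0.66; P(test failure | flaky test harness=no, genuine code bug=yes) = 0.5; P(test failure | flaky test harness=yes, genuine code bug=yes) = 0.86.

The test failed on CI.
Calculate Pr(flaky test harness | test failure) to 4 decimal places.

Pr(flaky test harness | test failure) ≈ 0.6232

Enumerate the 4 (flaky test harness, genuine code bug) configurations and weight by the priors:
  P(test failure) = 0.02×0.76×0.76 + 0.5×0.76×0.24 + 0.66×0.24×0.76 + 0.86×0.24×0.24
        = 0.011552 + 0.091200 + 0.120384 + 0.049536 = 0.272672
The terms with flaky test harness present sum to 0.169920, so
  P(flaky test harness | test failure) = 0.169920 / 0.272672 ≈ 0.6232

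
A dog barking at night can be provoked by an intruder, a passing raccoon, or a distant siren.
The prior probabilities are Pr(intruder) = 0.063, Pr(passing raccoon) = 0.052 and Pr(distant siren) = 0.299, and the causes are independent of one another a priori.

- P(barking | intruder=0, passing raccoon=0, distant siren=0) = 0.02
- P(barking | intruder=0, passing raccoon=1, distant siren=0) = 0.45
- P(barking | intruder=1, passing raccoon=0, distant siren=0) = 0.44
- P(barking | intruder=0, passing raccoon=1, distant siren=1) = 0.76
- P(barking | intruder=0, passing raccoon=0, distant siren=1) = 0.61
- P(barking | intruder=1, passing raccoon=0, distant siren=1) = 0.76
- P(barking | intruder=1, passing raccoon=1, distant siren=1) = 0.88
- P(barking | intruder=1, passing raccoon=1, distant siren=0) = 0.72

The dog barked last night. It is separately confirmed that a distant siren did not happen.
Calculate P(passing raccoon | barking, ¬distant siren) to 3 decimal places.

Weight on passing raccoon=true, given the evidence: 0.021926 + 0.002359 = 0.024285
Denominator P(barking | ¬distant siren): 0.02·0.937·0.948 + 0.45·0.937·0.052 + 0.44·0.063·0.948 + 0.72·0.063·0.052 = 0.068330
Posterior = 0.024285 / 0.068330 ≈ 0.355

P(passing raccoon | barking, ¬distant siren) ≈ 0.355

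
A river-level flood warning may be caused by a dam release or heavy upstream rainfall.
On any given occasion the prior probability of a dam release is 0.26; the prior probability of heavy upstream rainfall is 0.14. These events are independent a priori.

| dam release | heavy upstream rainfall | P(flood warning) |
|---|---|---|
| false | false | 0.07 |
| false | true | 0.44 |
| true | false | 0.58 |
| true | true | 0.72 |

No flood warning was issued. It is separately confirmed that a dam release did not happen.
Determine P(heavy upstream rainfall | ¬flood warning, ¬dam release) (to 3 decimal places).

P(heavy upstream rainfall | ¬flood warning, ¬dam release) ≈ 0.089

P(¬flood warning | ¬dam release) = 0.93*0.86 + 0.56*0.14 = 0.799800 + 0.078400 = 0.878200
Of this, 0.078400 comes from 0.56*0.14 (the heavy upstream rainfall=true cases).
Hence the posterior is 0.078400/0.878200 ≈ 0.089.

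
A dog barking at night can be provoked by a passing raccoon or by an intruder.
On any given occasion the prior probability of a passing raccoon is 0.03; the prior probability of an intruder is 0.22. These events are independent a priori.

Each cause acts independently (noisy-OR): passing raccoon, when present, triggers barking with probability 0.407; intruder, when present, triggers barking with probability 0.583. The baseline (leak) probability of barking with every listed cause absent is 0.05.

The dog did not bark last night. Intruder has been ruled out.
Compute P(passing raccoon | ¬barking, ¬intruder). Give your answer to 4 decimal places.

Under noisy-OR, P(barking | causes) = 1 − (1−0.05)·∏(1−qᵢ) over the active causes.
Numerator (weight on configurations with passing raccoon): 0.56335×0.03 = 0.016900
Normalizer over all consistent configurations: 0.95×0.97 + 0.56335×0.03 = 0.938400
Posterior = 0.016900 / 0.938400 ≈ 0.0180

P(passing raccoon | ¬barking, ¬intruder) ≈ 0.0180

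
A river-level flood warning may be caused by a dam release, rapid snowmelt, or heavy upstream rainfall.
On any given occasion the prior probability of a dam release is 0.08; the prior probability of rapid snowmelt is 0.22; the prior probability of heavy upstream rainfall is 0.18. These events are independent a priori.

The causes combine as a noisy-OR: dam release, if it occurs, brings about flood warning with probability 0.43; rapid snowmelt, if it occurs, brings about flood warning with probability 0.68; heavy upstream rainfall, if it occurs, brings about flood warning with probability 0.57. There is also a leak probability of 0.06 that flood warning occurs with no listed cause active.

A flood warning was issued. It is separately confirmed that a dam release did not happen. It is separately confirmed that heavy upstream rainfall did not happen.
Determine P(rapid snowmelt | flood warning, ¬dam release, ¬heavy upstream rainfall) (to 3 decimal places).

P(rapid snowmelt | flood warning, ¬dam release, ¬heavy upstream rainfall) ≈ 0.767

Under noisy-OR, P(flood warning | causes) = 1 − (1−0.06)·∏(1−qᵢ) over the active causes.
By total probability over both values of rapid snowmelt:
  P(flood warning | ¬dam release, ¬heavy upstream rainfall) = 0.06·0.78 + 0.6992·0.22
        = 0.046800 + 0.153824 = 0.200624
Configurations with rapid snowmelt contribute 0.153824, so
  P(rapid snowmelt | flood warning, ¬dam release, ¬heavy upstream rainfall) = 0.153824 / 0.200624 ≈ 0.767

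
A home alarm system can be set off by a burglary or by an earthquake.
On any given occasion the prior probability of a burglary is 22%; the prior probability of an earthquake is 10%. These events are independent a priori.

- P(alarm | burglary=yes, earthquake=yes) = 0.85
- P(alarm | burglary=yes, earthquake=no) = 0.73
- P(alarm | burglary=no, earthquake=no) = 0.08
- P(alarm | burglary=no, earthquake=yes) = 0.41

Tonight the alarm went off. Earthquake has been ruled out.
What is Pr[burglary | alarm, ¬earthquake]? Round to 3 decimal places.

P(alarm | ¬earthquake) = 0.08×0.78 + 0.73×0.22 = 0.062400 + 0.160600 = 0.223000
The burglary-present share is 0.73×0.22 = 0.160600.
P(burglary | alarm, ¬earthquake) = 0.160600 / 0.223000 ≈ 0.720

Pr[burglary | alarm, ¬earthquake] ≈ 0.720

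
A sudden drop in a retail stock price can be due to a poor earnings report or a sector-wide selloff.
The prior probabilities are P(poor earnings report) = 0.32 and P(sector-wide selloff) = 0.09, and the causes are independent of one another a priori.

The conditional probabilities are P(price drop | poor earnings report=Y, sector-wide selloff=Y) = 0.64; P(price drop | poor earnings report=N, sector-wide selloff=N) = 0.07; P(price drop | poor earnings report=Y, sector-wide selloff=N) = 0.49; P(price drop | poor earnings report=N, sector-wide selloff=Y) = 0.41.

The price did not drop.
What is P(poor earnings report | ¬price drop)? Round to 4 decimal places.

P(poor earnings report | ¬price drop) ≈ 0.2062

P(¬price drop) = 0.93·0.68·0.91 + 0.59·0.68·0.09 + 0.51·0.32·0.91 + 0.36·0.32·0.09 = 0.575484 + 0.036108 + 0.148512 + 0.010368 = 0.770472
The poor earnings report-present share is 0.148512 + 0.010368 = 0.158880.
P(poor earnings report | ¬price drop) = 0.158880 / 0.770472 ≈ 0.2062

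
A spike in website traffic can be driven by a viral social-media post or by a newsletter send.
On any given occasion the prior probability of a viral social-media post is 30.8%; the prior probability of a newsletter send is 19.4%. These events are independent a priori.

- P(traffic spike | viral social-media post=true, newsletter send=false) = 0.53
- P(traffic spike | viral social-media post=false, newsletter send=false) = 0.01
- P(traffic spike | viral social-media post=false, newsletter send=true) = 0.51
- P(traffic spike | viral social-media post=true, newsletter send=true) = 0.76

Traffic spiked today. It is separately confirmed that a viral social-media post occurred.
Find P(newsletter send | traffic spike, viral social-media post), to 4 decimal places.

Sum P(traffic spike|·) weighted by the priors over both values of newsletter send:
  P(traffic spike | viral social-media post) = 0.53×0.806 + 0.76×0.194
        = 0.427180 + 0.147440 = 0.574620
The terms with newsletter send present sum to 0.147440, so
  P(newsletter send | traffic spike, viral social-media post) = 0.147440 / 0.574620 ≈ 0.2566

P(newsletter send | traffic spike, viral social-media post) ≈ 0.2566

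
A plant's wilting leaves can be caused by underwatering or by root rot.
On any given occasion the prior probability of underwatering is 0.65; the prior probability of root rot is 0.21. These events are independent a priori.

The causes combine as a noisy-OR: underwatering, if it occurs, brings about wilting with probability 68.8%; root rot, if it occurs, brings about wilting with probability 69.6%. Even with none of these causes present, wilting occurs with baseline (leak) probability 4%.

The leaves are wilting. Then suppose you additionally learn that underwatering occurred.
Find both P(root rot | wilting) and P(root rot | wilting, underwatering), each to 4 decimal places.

Under noisy-OR, P(wilting | causes) = 1 − (1−0.04)·∏(1−qᵢ) over the active causes.
By total probability over the 4 (underwatering, root rot) configurations:
  P(wilting) = 0.04×0.35×0.79 + 0.70816×0.35×0.21 + 0.70048×0.65×0.79 + 0.908946×0.65×0.21
        = 0.011060 + 0.052050 + 0.359696 + 0.124071 = 0.546877
The terms with root rot present sum to 0.176121, so
  P(root rot | wilting) = 0.176121 / 0.546877 ≈ 0.3220

With the extra evidence:
P(wilting | underwatering) = 0.70048×0.79 + 0.908946×0.21 = 0.553379 + 0.190879 = 0.744258
The root rot-present share is 0.908946×0.21 = 0.190879.
P(root rot | wilting, underwatering) = 0.190879 / 0.744258 ≈ 0.2565
This is intercausal reasoning (explaining away): once underwatering accounts for the wilting, root rot becomes less likely.

P(root rot | wilting) ≈ 0.3220; P(root rot | wilting, underwatering) ≈ 0.2565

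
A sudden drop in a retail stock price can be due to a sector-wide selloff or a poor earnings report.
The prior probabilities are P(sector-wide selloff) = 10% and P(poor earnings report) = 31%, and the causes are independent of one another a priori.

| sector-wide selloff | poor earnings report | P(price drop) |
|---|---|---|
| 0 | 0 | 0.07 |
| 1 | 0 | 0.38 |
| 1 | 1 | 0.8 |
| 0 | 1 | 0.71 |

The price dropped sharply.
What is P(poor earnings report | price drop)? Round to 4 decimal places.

P(poor earnings report | price drop) ≈ 0.7618

P(price drop) = 0.07*0.9*0.69 + 0.71*0.9*0.31 + 0.38*0.1*0.69 + 0.8*0.1*0.31 = 0.043470 + 0.198090 + 0.026220 + 0.024800 = 0.292580
Of this, 0.222890 comes from 0.198090 + 0.024800 (the poor earnings report=true cases).
So P(poor earnings report | price drop) = 0.222890/0.292580 ≈ 0.7618.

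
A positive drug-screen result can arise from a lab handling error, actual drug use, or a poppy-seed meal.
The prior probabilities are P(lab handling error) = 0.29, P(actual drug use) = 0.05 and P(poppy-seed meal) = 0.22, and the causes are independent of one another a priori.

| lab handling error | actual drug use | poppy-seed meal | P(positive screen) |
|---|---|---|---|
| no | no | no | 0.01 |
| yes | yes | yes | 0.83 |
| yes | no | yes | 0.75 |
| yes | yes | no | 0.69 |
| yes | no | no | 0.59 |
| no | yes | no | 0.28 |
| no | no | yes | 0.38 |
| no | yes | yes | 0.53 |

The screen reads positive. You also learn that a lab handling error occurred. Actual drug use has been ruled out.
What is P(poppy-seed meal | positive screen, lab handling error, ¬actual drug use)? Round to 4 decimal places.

P(poppy-seed meal | positive screen, lab handling error, ¬actual drug use) ≈ 0.2639

P(positive screen | lab handling error, ¬actual drug use) = 0.59·0.78 + 0.75·0.22 = 0.460200 + 0.165000 = 0.625200
Of this, 0.165000 comes from 0.75·0.22 (the poppy-seed meal=true cases).
P(poppy-seed meal | positive screen, lab handling error, ¬actual drug use) = 0.165000 / 0.625200 ≈ 0.2639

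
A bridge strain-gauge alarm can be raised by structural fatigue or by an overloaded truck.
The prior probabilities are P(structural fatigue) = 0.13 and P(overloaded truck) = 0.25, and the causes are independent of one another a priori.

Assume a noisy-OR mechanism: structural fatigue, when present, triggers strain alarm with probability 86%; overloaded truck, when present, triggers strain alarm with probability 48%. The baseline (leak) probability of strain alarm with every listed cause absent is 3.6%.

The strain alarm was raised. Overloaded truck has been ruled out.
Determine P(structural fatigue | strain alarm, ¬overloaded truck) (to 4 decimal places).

Under noisy-OR, P(strain alarm | causes) = 1 − (1−0.036)·∏(1−qᵢ) over the active causes.
Sum P(strain alarm|·) weighted by the priors over both values of structural fatigue:
  P(strain alarm | ¬overloaded truck) = 0.036×0.87 + 0.86504×0.13
        = 0.031320 + 0.112455 = 0.143775
The terms with structural fatigue present sum to 0.112455, so
  P(structural fatigue | strain alarm, ¬overloaded truck) = 0.112455 / 0.143775 ≈ 0.7822

P(structural fatigue | strain alarm, ¬overloaded truck) ≈ 0.7822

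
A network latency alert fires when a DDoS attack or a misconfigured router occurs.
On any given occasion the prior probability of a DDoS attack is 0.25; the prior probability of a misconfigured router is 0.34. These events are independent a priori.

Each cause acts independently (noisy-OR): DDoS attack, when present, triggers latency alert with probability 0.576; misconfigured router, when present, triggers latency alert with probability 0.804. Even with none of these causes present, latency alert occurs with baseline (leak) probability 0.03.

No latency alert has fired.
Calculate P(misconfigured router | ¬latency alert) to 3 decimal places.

Under noisy-OR, P(latency alert | causes) = 1 − (1−0.03)·∏(1−qᵢ) over the active causes.
P(¬latency alert) = 0.97*0.75*0.66 + 0.19012*0.75*0.34 + 0.41128*0.25*0.66 + 0.080611*0.25*0.34 = 0.480150 + 0.048481 + 0.067861 + 0.006852 = 0.603344
The misconfigured router-present share is 0.048481 + 0.006852 = 0.055333.
So P(misconfigured router | ¬latency alert) = 0.055333/0.603344 ≈ 0.092.

P(misconfigured router | ¬latency alert) ≈ 0.092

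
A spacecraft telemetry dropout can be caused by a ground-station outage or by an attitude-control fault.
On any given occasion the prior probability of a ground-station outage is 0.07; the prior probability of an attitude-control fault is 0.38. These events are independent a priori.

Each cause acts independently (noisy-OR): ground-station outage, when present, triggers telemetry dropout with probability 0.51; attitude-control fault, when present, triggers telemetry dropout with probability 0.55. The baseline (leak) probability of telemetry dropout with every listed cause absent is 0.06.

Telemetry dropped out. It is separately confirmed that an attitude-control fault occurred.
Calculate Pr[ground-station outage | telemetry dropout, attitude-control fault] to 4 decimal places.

Under noisy-OR, P(telemetry dropout | causes) = 1 − (1−0.06)·∏(1−qᵢ) over the active causes.
P(telemetry dropout | attitude-control fault) = 0.577*0.93 + 0.79273*0.07 = 0.536610 + 0.055491 = 0.592101
The ground-station outage-present share is 0.79273*0.07 = 0.055491.
Hence the posterior is 0.055491/0.592101 ≈ 0.0937.

Pr[ground-station outage | telemetry dropout, attitude-control fault] ≈ 0.0937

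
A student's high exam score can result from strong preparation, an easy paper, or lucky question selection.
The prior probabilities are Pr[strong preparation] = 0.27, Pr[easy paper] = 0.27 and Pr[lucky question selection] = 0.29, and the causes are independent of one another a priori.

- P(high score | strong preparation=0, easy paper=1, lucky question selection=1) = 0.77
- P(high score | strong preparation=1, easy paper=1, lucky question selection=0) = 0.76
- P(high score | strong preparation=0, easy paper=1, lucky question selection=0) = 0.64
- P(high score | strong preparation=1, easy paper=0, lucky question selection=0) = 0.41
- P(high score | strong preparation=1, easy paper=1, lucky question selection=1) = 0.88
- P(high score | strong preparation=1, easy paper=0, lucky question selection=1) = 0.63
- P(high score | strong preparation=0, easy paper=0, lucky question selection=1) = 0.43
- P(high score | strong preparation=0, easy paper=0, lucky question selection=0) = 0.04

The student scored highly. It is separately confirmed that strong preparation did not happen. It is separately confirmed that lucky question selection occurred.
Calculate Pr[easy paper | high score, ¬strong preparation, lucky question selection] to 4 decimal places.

P(high score | ¬strong preparation, lucky question selection) = 0.43·0.73 + 0.77·0.27 = 0.313900 + 0.207900 = 0.521800
The easy paper-present share is 0.77·0.27 = 0.207900.
So P(easy paper | high score, ¬strong preparation, lucky question selection) = 0.207900/0.521800 ≈ 0.3984.

Pr[easy paper | high score, ¬strong preparation, lucky question selection] ≈ 0.3984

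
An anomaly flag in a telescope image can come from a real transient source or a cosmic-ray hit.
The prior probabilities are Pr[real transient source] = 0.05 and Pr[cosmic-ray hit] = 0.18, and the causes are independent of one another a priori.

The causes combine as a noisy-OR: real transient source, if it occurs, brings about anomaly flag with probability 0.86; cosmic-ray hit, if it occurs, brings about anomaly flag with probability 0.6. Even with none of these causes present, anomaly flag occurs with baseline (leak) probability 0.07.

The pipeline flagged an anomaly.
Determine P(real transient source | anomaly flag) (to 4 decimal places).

P(real transient source | anomaly flag) ≈ 0.2144

Under noisy-OR, P(anomaly flag | causes) = 1 − (1−0.07)·∏(1−qᵢ) over the active causes.
P(anomaly flag) = 0.07×0.95×0.82 + 0.628×0.95×0.18 + 0.8698×0.05×0.82 + 0.94792×0.05×0.18 = 0.054530 + 0.107388 + 0.035662 + 0.008531 = 0.206111
Restricting to configurations with real transient source present: 0.035662 + 0.008531 = 0.044193.
Hence the posterior is 0.044193/0.206111 ≈ 0.2144.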